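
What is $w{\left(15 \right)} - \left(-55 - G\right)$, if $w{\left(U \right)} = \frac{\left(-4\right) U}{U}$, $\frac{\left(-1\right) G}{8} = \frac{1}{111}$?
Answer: $\frac{5653}{111} \approx 50.928$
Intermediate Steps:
$G = - \frac{8}{111} \approx -0.072072$
$w{\left(U \right)} = -4$
$w{\left(15 \right)} - \left(-55 - G\right) = -4 - \left(-55 - - \frac{8}{111}\right) = -4 - \left(-55 + \frac{8}{111}\right) = -4 - - \frac{6097}{111} = -4 + \frac{6097}{111} = \frac{5653}{111}$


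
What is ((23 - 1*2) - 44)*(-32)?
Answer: 736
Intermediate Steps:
((23 - 1*2) - 44)*(-32) = ((23 - 2) - 44)*(-32) = (21 - 44)*(-32) = -23*(-32) = 736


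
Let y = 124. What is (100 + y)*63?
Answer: 14112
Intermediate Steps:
(100 + y)*63 = (100 + 124)*63 = 224*63 = 14112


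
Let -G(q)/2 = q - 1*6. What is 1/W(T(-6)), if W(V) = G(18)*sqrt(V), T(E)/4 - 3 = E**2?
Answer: -sqrt(39)/1872 ≈ -0.0033360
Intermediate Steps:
T(E) = 12 + 4*E**2
G(q) = 12 - 2*q (G(q) = -2*(q - 1*6) = -2*(q - 6) = -2*(-6 + q) = 12 - 2*q)
W(V) = -24*sqrt(V) (W(V) = (12 - 2*18)*sqrt(V) = (12 - 36)*sqrt(V) = -24*sqrt(V))
1/W(T(-6)) = 1/(-24*sqrt(12 + 4*(-6)**2)) = 1/(-24*sqrt(12 + 4*36)) = 1/(-24*sqrt(12 + 144)) = 1/(-48*sqrt(39)) = -sqrt(39)/1872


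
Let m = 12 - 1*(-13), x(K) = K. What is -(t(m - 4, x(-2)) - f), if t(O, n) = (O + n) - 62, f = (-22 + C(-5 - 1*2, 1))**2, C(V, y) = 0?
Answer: 527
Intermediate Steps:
m = 25 (m = 12 + 13 = 25)
f = 484 (f = (-22 + 0)**2 = (-22)**2 = 484)
t(O, n) = -62 + O + n
-(t(m - 4, x(-2)) - f) = -((-62 + (25 - 4) - 2) - 1*484) = -((-62 + 21 - 2) - 484) = -(-43 - 484) = -1*(-527) = 527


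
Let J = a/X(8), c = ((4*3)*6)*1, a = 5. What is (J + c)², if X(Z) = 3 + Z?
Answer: 635209/121 ≈ 5249.7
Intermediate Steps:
c = 72 (c = (12*6)*1 = 72*1 = 72)
J = 5/11 (J = 5/(3 + 8) = 5/11 ≈ 0.45455)
(J + c)² = (5/11 + 72)² = (797/11)² = 635209/121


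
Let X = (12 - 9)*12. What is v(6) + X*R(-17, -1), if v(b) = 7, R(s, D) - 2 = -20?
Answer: -641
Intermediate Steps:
R(s, D) = -18 (R(s, D) = 2 - 20 = -18)
X = 36 (X = 3*12 = 36)
v(6) + X*R(-17, -1) = 7 + 36*(-18) = 7 - 648 = -641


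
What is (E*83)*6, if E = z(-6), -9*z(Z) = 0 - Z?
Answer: -332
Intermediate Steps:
z(Z) = Z/9 (z(Z) = -(0 - Z)/9 = -(-1)*Z/9 = Z/9)
E = -⅔ (E = (⅑)*(-6) = -⅔ ≈ -0.66667)
(E*83)*6 = -⅔*83*6 = -166/3*6 = -332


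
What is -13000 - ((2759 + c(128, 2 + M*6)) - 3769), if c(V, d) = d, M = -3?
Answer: -11974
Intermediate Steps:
-13000 - ((2759 + c(128, 2 + M*6)) - 3769) = -13000 - ((2759 + (2 - 3*6)) - 3769) = -13000 - ((2759 + (2 - 18)) - 3769) = -13000 - ((2759 - 16) - 3769) = -13000 - (2743 - 3769) = -13000 - 1*(-1026) = -13000 + 1026 = -11974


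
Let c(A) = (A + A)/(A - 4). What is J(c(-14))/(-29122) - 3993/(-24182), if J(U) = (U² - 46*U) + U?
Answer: 4775694047/28521242262 ≈ 0.16744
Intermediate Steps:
c(A) = 2*A/(-4 + A) (c(A) = (2*A)/(-4 + A) = 2*A/(-4 + A))
J(U) = U² - 45*U
J(c(-14))/(-29122) - 3993/(-24182) = ((2*(-14)/(-4 - 14))*(-45 + 2*(-14)/(-4 - 14)))/(-29122) - 3993/(-24182) = ((2*(-14)/(-18))*(-45 + 2*(-14)/(-18)))*(-1/29122) - 3993*(-1/24182) = ((2*(-14)*(-1/18))*(-45 + 2*(-14)*(-1/18)))*(-1/29122) + 3993/24182 = (14*(-45 + 14/9)/9)*(-1/29122) + 3993/24182 = ((14/9)*(-391/9))*(-1/29122) + 3993/24182 = -5474/81*(-1/29122) + 3993/24182 = 2737/1179441 + 3993/24182 = 4775694047/28521242262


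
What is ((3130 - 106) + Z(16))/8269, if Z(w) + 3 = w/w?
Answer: 3022/8269 ≈ 0.36546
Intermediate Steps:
Z(w) = -2 (Z(w) = -3 + w/w = -3 + 1 = -2)
((3130 - 106) + Z(16))/8269 = ((3130 - 106) - 2)/8269 = (3024 - 2)*(1/8269) = 3022*(1/8269) = 3022/8269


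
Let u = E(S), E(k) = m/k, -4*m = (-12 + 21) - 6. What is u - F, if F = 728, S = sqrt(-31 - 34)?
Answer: -728 + 3*I*sqrt(65)/260 ≈ -728.0 + 0.093026*I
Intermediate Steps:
S = I*sqrt(65) (S = sqrt(-65) = I*sqrt(65) ≈ 8.0623*I)
m = -3/4 (m = -((-12 + 21) - 6)/4 = -(9 - 6)/4 = -1/4*3 = -3/4 ≈ -0.75000)
E(k) = -3/(4*k)
u = 3*I*sqrt(65)/260 (u = -3*(-I*sqrt(65)/65)/4 = -(-3)*I*sqrt(65)/260 = 3*I*sqrt(65)/260 ≈ 0.093026*I)
u - F = 3*I*sqrt(65)/260 - 1*728 = 3*I*sqrt(65)/260 - 728 = -728 + 3*I*sqrt(65)/260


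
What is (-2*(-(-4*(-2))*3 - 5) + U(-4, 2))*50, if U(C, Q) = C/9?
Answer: 25900/9 ≈ 2877.8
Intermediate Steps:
U(C, Q) = C/9 (U(C, Q) = C*(⅑) = C/9)
(-2*(-(-4*(-2))*3 - 5) + U(-4, 2))*50 = (-2*(-(-4*(-2))*3 - 5) + (⅑)*(-4))*50 = (-2*(-8*3 - 5) - 4/9)*50 = (-2*(-1*24 - 5) - 4/9)*50 = (-2*(-24 - 5) - 4/9)*50 = (-2*(-29) - 4/9)*50 = (58 - 4/9)*50 = (518/9)*50 = 25900/9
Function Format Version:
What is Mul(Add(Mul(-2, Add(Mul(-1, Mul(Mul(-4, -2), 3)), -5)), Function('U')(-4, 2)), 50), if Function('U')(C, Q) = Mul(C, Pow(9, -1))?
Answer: Rational(25900, 9) ≈ 2877.8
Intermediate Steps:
Function('U')(C, Q) = Mul(Rational(1, 9), C) (Function('U')(C, Q) = Mul(C, Rational(1, 9)) = Mul(Rational(1, 9), C))
Mul(Add(Mul(-2, Add(Mul(-1, Mul(Mul(-4, -2), 3)), -5)), Function('U')(-4, 2)), 50) = Mul(Add(Mul(-2, Add(Mul(-1, Mul(Mul(-4, -2), 3)), -5)), Mul(Rational(1, 9), -4)), 50) = Mul(Add(Mul(-2, Add(Mul(-1, Mul(8, 3)), -5)), Rational(-4, 9)), 50) = Mul(Add(Mul(-2, Add(Mul(-1, 24), -5)), Rational(-4, 9)), 50) = Mul(Add(Mul(-2, Add(-24, -5)), Rational(-4, 9)), 50) = Mul(Add(Mul(-2, -29), Rational(-4, 9)), 50) = Mul(Add(58, Rational(-4, 9)), 50) = Mul(Rational(518, 9), 50) = Rational(25900, 9)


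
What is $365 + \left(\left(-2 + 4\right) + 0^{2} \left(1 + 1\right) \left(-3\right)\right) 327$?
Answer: $1019$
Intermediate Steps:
$365 + \left(\left(-2 + 4\right) + 0^{2} \left(1 + 1\right) \left(-3\right)\right) 327 = 365 + \left(2 + 0 \cdot 2 \left(-3\right)\right) 327 = 365 + \left(2 + 0 \left(-6\right)\right) 327 = 365 + \left(2 + 0\right) 327 = 365 + 2 \cdot 327 = 365 + 654 = 1019$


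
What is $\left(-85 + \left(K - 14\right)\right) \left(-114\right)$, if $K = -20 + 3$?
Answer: $13224$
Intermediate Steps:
$K = -17$
$\left(-85 + \left(K - 14\right)\right) \left(-114\right) = \left(-85 - 31\right) \left(-114\right) = \left(-116\right) \left(-114\right) = 13224$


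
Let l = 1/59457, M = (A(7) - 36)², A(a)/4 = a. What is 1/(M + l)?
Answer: 59457/3805249 ≈ 0.015625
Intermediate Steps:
A(a) = 4*a
M = 64 (M = (4*7 - 36)² = (28 - 36)² = (-8)² = 64)
l = 1/59457 ≈ 1.6819e-5
1/(M + l) = 1/(64 + 1/59457) = 1/(3805249/59457) = 59457/3805249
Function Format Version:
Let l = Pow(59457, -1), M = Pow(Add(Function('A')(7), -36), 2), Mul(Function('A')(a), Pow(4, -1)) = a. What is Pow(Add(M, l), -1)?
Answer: Rational(59457, 3805249) ≈ 0.015625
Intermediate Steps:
Function('A')(a) = Mul(4, a)
M = 64 (M = Pow(Add(Mul(4, 7), -36), 2) = Pow(Add(28, -36), 2) = Pow(-8, 2) = 64)
l = Rational(1, 59457) ≈ 1.6819e-5
Pow(Add(M, l), -1) = Pow(Add(64, Rational(1, 59457)), -1) = Pow(Rational(3805249, 59457), -1) = Rational(59457, 3805249)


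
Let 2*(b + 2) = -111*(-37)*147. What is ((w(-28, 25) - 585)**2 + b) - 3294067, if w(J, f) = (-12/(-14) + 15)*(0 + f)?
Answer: -289751241/98 ≈ -2.9566e+6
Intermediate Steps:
w(J, f) = 111*f/7 (w(J, f) = (-12*(-1/14) + 15)*f = (6/7 + 15)*f = 111*f/7)
b = 603725/2 (b = -2 + (-111*(-37)*147)/2 = -2 + (4107*147)/2 = -2 + (1/2)*603729 = -2 + 603729/2 = 603725/2 ≈ 3.0186e+5)
((w(-28, 25) - 585)**2 + b) - 3294067 = (((111/7)*25 - 585)**2 + 603725/2) - 3294067 = ((2775/7 - 585)**2 + 603725/2) - 3294067 = ((-1320/7)**2 + 603725/2) - 3294067 = (1742400/49 + 603725/2) - 3294067 = 33067325/98 - 3294067 = -289751241/98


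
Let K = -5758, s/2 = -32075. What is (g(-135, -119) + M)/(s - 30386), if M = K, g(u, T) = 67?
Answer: 1897/31512 ≈ 0.060199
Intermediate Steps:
s = -64150 (s = 2*(-32075) = -64150)
M = -5758
(g(-135, -119) + M)/(s - 30386) = (67 - 5758)/(-64150 - 30386) = -5691/(-94536) = -5691*(-1/94536) = 1897/31512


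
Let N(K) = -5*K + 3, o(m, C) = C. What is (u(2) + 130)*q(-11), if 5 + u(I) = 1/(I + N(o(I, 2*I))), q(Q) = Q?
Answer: -20614/15 ≈ -1374.3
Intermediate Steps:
N(K) = 3 - 5*K
u(I) = -5 + 1/(3 - 9*I) (u(I) = -5 + 1/(I + (3 - 10*I)) = -5 + 1/(3 - 9*I))
(u(2) + 130)*q(-11) = ((-14 + 45*2)/(3*(1 - 3*2)) + 130)*(-11) = ((-14 + 90)/(3*(1 - 6)) + 130)*(-11) = ((1/3)*76/(-5) + 130)*(-11) = ((1/3)*(-1/5)*76 + 130)*(-11) = (-76/15 + 130)*(-11) = (1874/15)*(-11) = -20614/15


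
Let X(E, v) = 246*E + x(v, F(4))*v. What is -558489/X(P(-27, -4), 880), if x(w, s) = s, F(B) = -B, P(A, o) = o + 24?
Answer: -558489/1400 ≈ -398.92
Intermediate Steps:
P(A, o) = 24 + o
X(E, v) = -4*v + 246*E (X(E, v) = 246*E + (-1*4)*v = 246*E - 4*v = -4*v + 246*E)
-558489/X(P(-27, -4), 880) = -558489/(-4*880 + 246*(24 - 4)) = -558489/(-3520 + 246*20) = -558489/(-3520 + 4920) = -558489/1400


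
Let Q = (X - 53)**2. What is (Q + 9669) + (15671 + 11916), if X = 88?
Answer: 38481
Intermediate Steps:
Q = 1225 (Q = (88 - 53)**2 = 35**2 = 1225)
(Q + 9669) + (15671 + 11916) = (1225 + 9669) + (15671 + 11916) = 10894 + 27587 = 38481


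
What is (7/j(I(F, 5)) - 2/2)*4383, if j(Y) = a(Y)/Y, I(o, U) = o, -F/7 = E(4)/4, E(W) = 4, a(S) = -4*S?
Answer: -48213/4 ≈ -12053.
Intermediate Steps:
F = -7 (F = -28/4 = -7*1 = -7)
j(Y) = -4 (j(Y) = (-4*Y)/Y = -4)
(7/j(I(F, 5)) - 2/2)*4383 = (7/(-4) - 2/2)*4383 = (7*(-¼) - 2*½)*4383 = (-7/4 - 1)*4383 = -11/4*4383 = -48213/4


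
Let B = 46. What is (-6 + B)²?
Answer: 1600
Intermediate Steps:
(-6 + B)² = (-6 + 46)² = 40² = 1600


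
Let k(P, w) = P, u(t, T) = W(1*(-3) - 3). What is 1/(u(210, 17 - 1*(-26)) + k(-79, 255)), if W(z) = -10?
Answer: -1/89 ≈ -0.011236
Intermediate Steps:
u(t, T) = -10
1/(u(210, 17 - 1*(-26)) + k(-79, 255)) = 1/(-10 - 79) = 1/(-89) = -1/89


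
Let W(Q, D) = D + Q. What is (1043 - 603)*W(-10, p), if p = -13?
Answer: -10120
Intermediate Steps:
(1043 - 603)*W(-10, p) = (1043 - 603)*(-13 - 10) = 440*(-23) = -10120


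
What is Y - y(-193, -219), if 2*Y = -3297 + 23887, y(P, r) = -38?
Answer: 10333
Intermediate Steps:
Y = 10295 (Y = (-3297 + 23887)/2 = (½)*20590 = 10295)
Y - y(-193, -219) = 10295 - 1*(-38) = 10295 + 38 = 10333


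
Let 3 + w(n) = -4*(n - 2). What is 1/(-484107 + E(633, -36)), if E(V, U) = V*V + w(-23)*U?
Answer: -1/86910 ≈ -1.1506e-5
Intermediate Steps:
w(n) = 5 - 4*n (w(n) = -3 - 4*(n - 2) = -3 - 4*(-2 + n) = -3 + (8 - 4*n) = 5 - 4*n)
E(V, U) = V² + 97*U (E(V, U) = V*V + (5 - 4*(-23))*U = V² + (5 + 92)*U = V² + 97*U)
1/(-484107 + E(633, -36)) = 1/(-484107 + (633² + 97*(-36))) = 1/(-484107 + (400689 - 3492)) = 1/(-484107 + 397197) = 1/(-86910) = -1/86910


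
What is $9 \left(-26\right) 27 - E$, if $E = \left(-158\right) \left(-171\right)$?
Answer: $-33336$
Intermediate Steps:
$E = 27018$
$9 \left(-26\right) 27 - E = 9 \left(-26\right) 27 - 27018 = \left(-234\right) 27 - 27018 = -6318 - 27018 = -33336$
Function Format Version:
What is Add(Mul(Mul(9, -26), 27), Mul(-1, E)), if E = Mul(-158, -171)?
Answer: -33336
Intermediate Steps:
E = 27018
Add(Mul(Mul(9, -26), 27), Mul(-1, E)) = Add(Mul(Mul(9, -26), 27), Mul(-1, 27018)) = Add(Mul(-234, 27), -27018) = Add(-6318, -27018) = -33336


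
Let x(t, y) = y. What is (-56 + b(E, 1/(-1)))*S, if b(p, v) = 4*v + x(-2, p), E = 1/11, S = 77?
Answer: -4613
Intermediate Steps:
E = 1/11 ≈ 0.090909
b(p, v) = p + 4*v (b(p, v) = 4*v + p = p + 4*v)
(-56 + b(E, 1/(-1)))*S = (-56 + (1/11 + 4/(-1)))*77 = (-56 + (1/11 + 4*(-1)))*77 = (-56 + (1/11 - 4))*77 = (-56 - 43/11)*77 = -659/11*77 = -4613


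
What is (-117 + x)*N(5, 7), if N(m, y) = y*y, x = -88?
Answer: -10045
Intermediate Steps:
N(m, y) = y²
(-117 + x)*N(5, 7) = (-117 - 88)*7² = -205*49 = -10045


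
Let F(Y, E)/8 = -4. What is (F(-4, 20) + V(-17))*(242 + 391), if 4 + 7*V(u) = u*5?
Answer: -198129/7 ≈ -28304.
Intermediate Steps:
F(Y, E) = -32 (F(Y, E) = 8*(-4) = -32)
V(u) = -4/7 + 5*u/7 (V(u) = -4/7 + (u*5)/7 = -4/7 + (5*u)/7 = -4/7 + 5*u/7)
(F(-4, 20) + V(-17))*(242 + 391) = (-32 + (-4/7 + (5/7)*(-17)))*(242 + 391) = (-32 + (-4/7 - 85/7))*633 = (-32 - 89/7)*633 = -313/7*633 = -198129/7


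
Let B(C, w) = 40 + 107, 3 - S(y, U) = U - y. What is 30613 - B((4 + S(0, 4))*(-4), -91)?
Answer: 30466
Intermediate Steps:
S(y, U) = 3 + y - U (S(y, U) = 3 - (U - y) = 3 + (y - U) = 3 + y - U)
B(C, w) = 147
30613 - B((4 + S(0, 4))*(-4), -91) = 30613 - 1*147 = 30613 - 147 = 30466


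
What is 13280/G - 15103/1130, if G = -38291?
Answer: -593315373/43268830 ≈ -13.712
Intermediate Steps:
13280/G - 15103/1130 = 13280/(-38291) - 15103/1130 = 13280*(-1/38291) - 15103*1/1130 = -13280/38291 - 15103/1130 = -593315373/43268830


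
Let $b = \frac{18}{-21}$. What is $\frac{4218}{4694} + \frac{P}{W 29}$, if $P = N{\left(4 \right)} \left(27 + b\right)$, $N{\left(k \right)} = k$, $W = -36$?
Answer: $\frac{1141214}{1429323} \approx 0.79843$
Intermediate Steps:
$b = - \frac{6}{7}$ ($b = 18 \left(- \frac{1}{21}\right) = - \frac{6}{7} \approx -0.85714$)
$P = \frac{732}{7}$ ($P = 4 \left(27 - \frac{6}{7}\right) = 4 \cdot \frac{183}{7} = \frac{732}{7} \approx 104.57$)
$\frac{4218}{4694} + \frac{P}{W 29} = \frac{4218}{4694} + \frac{732}{7 \left(\left(-36\right) 29\right)} = 4218 \cdot \frac{1}{4694} + \frac{732}{7 \left(-1044\right)} = \frac{2109}{2347} + \frac{732}{7} \left(- \frac{1}{1044}\right) = \frac{2109}{2347} - \frac{61}{609} = \frac{1141214}{1429323}$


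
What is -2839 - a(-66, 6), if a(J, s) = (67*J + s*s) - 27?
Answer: 1574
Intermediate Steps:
a(J, s) = -27 + s² + 67*J (a(J, s) = (67*J + s²) - 27 = (s² + 67*J) - 27 = -27 + s² + 67*J)
-2839 - a(-66, 6) = -2839 - (-27 + 6² + 67*(-66)) = -2839 - (-27 + 36 - 4422) = -2839 - 1*(-4413) = -2839 + 4413 = 1574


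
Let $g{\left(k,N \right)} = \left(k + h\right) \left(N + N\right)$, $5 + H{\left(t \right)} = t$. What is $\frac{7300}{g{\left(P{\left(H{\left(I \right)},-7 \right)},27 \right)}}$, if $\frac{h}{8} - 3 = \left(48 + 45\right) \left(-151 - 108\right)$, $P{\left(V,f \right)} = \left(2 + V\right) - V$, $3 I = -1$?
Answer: $- \frac{365}{520209} \approx -0.00070164$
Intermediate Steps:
$I = - \frac{1}{3}$ ($I = \frac{1}{3} \left(-1\right) = - \frac{1}{3} \approx -0.33333$)
$H{\left(t \right)} = -5 + t$
$P{\left(V,f \right)} = 2$
$h = -192672$ ($h = 24 + 8 \left(48 + 45\right) \left(-151 - 108\right) = 24 + 8 \cdot 93 \left(-259\right) = 24 + 8 \left(-24087\right) = 24 - 192696 = -192672$)
$g{\left(k,N \right)} = 2 N \left(-192672 + k\right)$ ($g{\left(k,N \right)} = \left(k - 192672\right) \left(N + N\right) = \left(-192672 + k\right) 2 N = 2 N \left(-192672 + k\right)$)
$\frac{7300}{g{\left(P{\left(H{\left(I \right)},-7 \right)},27 \right)}} = \frac{7300}{2 \cdot 27 \left(-192672 + 2\right)} = \frac{7300}{2 \cdot 27 \left(-192670\right)} = \frac{7300}{-10404180} = 7300 \left(- \frac{1}{10404180}\right) = - \frac{365}{520209}$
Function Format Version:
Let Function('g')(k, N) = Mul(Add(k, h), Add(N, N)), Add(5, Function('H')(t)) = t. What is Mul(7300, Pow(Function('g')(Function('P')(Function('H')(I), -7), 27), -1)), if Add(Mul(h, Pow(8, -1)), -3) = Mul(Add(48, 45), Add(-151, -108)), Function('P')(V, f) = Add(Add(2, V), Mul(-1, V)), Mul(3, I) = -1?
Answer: Rational(-365, 520209) ≈ -0.00070164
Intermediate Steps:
I = Rational(-1, 3) (I = Mul(Rational(1, 3), -1) = Rational(-1, 3) ≈ -0.33333)
Function('H')(t) = Add(-5, t)
Function('P')(V, f) = 2
h = -192672 (h = Add(24, Mul(8, Mul(Add(48, 45), Add(-151, -108)))) = Add(24, Mul(8, Mul(93, -259))) = Add(24, Mul(8, -24087)) = Add(24, -192696) = -192672)
Function('g')(k, N) = Mul(2, N, Add(-192672, k)) (Function('g')(k, N) = Mul(Add(k, -192672), Add(N, N)) = Mul(Add(-192672, k), Mul(2, N)) = Mul(2, N, Add(-192672, k)))
Mul(7300, Pow(Function('g')(Function('P')(Function('H')(I), -7), 27), -1)) = Mul(7300, Pow(Mul(2, 27, Add(-192672, 2)), -1)) = Mul(7300, Pow(Mul(2, 27, -192670), -1)) = Mul(7300, Pow(-10404180, -1)) = Mul(7300, Rational(-1, 10404180)) = Rational(-365, 520209)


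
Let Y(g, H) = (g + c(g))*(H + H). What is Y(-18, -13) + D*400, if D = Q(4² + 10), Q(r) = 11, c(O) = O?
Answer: 5336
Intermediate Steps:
D = 11
Y(g, H) = 4*H*g (Y(g, H) = (g + g)*(H + H) = (2*g)*(2*H) = 4*H*g)
Y(-18, -13) + D*400 = 4*(-13)*(-18) + 11*400 = 936 + 4400 = 5336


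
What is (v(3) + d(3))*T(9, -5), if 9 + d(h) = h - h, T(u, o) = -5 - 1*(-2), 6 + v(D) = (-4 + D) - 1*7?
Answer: 69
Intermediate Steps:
v(D) = -17 + D (v(D) = -6 + ((-4 + D) - 1*7) = -6 + ((-4 + D) - 7) = -6 + (-11 + D) = -17 + D)
T(u, o) = -3 (T(u, o) = -5 + 2 = -3)
d(h) = -9 (d(h) = -9 + (h - h) = -9 + 0 = -9)
(v(3) + d(3))*T(9, -5) = ((-17 + 3) - 9)*(-3) = (-14 - 9)*(-3) = -23*(-3) = 69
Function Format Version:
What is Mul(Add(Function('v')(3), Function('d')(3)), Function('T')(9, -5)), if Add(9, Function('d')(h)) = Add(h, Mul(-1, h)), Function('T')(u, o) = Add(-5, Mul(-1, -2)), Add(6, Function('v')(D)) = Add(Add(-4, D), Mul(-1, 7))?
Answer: 69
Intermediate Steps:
Function('v')(D) = Add(-17, D) (Function('v')(D) = Add(-6, Add(Add(-4, D), Mul(-1, 7))) = Add(-6, Add(Add(-4, D), -7)) = Add(-6, Add(-11, D)) = Add(-17, D))
Function('T')(u, o) = -3 (Function('T')(u, o) = Add(-5, 2) = -3)
Function('d')(h) = -9 (Function('d')(h) = Add(-9, Add(h, Mul(-1, h))) = Add(-9, 0) = -9)
Mul(Add(Function('v')(3), Function('d')(3)), Function('T')(9, -5)) = Mul(Add(Add(-17, 3), -9), -3) = Mul(Add(-14, -9), -3) = Mul(-23, -3) = 69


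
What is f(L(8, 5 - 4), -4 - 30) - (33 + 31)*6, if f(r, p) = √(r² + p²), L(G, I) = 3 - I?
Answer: -384 + 2*√290 ≈ -349.94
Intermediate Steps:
f(r, p) = √(p² + r²)
f(L(8, 5 - 4), -4 - 30) - (33 + 31)*6 = √((-4 - 30)² + (3 - (5 - 4))²) - (33 + 31)*6 = √((-34)² + (3 - 1*1)²) - 64*6 = √(1156 + (3 - 1)²) - 1*384 = √(1156 + 2²) - 384 = √(1156 + 4) - 384 = √1160 - 384 = 2*√290 - 384 = -384 + 2*√290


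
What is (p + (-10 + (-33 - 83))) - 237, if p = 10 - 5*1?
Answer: -358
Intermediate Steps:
p = 5 (p = 10 - 5 = 5)
(p + (-10 + (-33 - 83))) - 237 = (5 + (-10 + (-33 - 83))) - 237 = (5 + (-10 - 116)) - 237 = (5 - 126) - 237 = -121 - 237 = -358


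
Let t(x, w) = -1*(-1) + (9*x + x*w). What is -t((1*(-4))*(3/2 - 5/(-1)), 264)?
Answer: 7097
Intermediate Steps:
t(x, w) = 1 + 9*x + w*x (t(x, w) = 1 + (9*x + w*x) = 1 + 9*x + w*x)
-t((1*(-4))*(3/2 - 5/(-1)), 264) = -(1 + 9*((1*(-4))*(3/2 - 5/(-1))) + 264*((1*(-4))*(3/2 - 5/(-1)))) = -(1 + 9*(-4*(3*(½) - 5*(-1))) + 264*(-4*(3*(½) - 5*(-1)))) = -(1 + 9*(-4*(3/2 + 5)) + 264*(-4*(3/2 + 5))) = -(1 + 9*(-4*13/2) + 264*(-4*13/2)) = -(1 + 9*(-26) + 264*(-26)) = -(1 - 234 - 6864) = -1*(-7097) = 7097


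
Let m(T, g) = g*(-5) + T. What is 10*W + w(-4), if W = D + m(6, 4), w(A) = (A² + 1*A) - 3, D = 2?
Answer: -111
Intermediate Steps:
w(A) = -3 + A + A² (w(A) = (A² + A) - 3 = (A + A²) - 3 = -3 + A + A²)
m(T, g) = T - 5*g (m(T, g) = -5*g + T = T - 5*g)
W = -12 (W = 2 + (6 - 5*4) = 2 + (6 - 20) = 2 - 14 = -12)
10*W + w(-4) = 10*(-12) + (-3 - 4 + (-4)²) = -120 + (-3 - 4 + 16) = -120 + 9 = -111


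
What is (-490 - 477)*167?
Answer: -161489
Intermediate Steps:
(-490 - 477)*167 = -967*167 = -161489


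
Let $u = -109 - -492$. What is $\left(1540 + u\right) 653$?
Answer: $1255719$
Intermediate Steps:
$u = 383$ ($u = -109 + 492 = 383$)
$\left(1540 + u\right) 653 = \left(1540 + 383\right) 653 = 1923 \cdot 653 = 1255719$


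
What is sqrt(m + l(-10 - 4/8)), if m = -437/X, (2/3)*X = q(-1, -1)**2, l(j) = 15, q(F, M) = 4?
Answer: I*sqrt(462)/12 ≈ 1.7912*I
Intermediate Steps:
X = 24 (X = (3/2)*4**2 = (3/2)*16 = 24)
m = -437/24 ≈ -18.208
sqrt(m + l(-10 - 4/8)) = sqrt(-437/24 + 15) = sqrt(-77/24) = I*sqrt(462)/12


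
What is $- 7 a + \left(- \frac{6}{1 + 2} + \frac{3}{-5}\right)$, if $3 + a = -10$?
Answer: $\frac{442}{5} \approx 88.4$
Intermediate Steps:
$a = -13$ ($a = -3 - 10 = -13$)
$- 7 a + \left(- \frac{6}{1 + 2} + \frac{3}{-5}\right) = \left(-7\right) \left(-13\right) + \left(- \frac{6}{1 + 2} + \frac{3}{-5}\right) = 91 + \left(- \frac{6}{3} + 3 \left(- \frac{1}{5}\right)\right) = 91 - \frac{13}{5} = \frac{442}{5}$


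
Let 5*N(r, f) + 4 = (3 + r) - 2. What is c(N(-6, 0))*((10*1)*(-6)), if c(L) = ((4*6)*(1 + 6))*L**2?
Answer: -163296/5 ≈ -32659.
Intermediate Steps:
N(r, f) = -3/5 + r/5 (N(r, f) = -4/5 + ((3 + r) - 2)/5 = -4/5 + (1 + r)/5 = -4/5 + (1/5 + r/5) = -3/5 + r/5)
c(L) = 168*L**2 (c(L) = (24*7)*L**2 = 168*L**2)
c(N(-6, 0))*((10*1)*(-6)) = (168*(-3/5 + (1/5)*(-6))**2)*((10*1)*(-6)) = (168*(-3/5 - 6/5)**2)*(10*(-6)) = (168*(-9/5)**2)*(-60) = (168*(81/25))*(-60) = (13608/25)*(-60) = -163296/5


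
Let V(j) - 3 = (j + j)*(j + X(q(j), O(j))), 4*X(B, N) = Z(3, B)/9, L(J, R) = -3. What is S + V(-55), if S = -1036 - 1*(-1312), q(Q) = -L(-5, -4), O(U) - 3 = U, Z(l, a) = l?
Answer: 37919/6 ≈ 6319.8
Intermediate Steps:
O(U) = 3 + U
q(Q) = 3 (q(Q) = -1*(-3) = 3)
X(B, N) = 1/12 (X(B, N) = (3/9)/4 = (3*(⅑))/4 = (¼)*(⅓) = 1/12)
S = 276 (S = -1036 + 1312 = 276)
V(j) = 3 + 2*j*(1/12 + j) (V(j) = 3 + (j + j)*(j + 1/12) = 3 + (2*j)*(1/12 + j) = 3 + 2*j*(1/12 + j))
S + V(-55) = 276 + (3 + 2*(-55)² + (⅙)*(-55)) = 276 + (3 + 2*3025 - 55/6) = 276 + (3 + 6050 - 55/6) = 276 + 36263/6 = 37919/6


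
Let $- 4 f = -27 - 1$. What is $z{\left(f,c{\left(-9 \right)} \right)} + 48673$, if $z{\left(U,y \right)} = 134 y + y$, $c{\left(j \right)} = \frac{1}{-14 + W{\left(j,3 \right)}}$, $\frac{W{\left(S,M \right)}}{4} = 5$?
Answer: $\frac{97391}{2} \approx 48696.0$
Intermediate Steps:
$W{\left(S,M \right)} = 20$ ($W{\left(S,M \right)} = 4 \cdot 5 = 20$)
$c{\left(j \right)} = \frac{1}{6}$ ($c{\left(j \right)} = \frac{1}{-14 + 20} = \frac{1}{6}$)
$f = 7$ ($f = - \frac{-27 - 1}{4} = \left(- \frac{1}{4}\right) \left(-28\right) = 7$)
$z{\left(U,y \right)} = 135 y$
$z{\left(f,c{\left(-9 \right)} \right)} + 48673 = 135 \cdot \frac{1}{6} + 48673 = \frac{45}{2} + 48673 = \frac{97391}{2}$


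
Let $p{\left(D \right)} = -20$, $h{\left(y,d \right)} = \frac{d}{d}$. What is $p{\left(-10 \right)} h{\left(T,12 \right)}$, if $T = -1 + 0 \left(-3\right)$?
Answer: $-20$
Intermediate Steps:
$T = -1$ ($T = -1 + 0 = -1$)
$h{\left(y,d \right)} = 1$
$p{\left(-10 \right)} h{\left(T,12 \right)} = \left(-20\right) 1 = -20$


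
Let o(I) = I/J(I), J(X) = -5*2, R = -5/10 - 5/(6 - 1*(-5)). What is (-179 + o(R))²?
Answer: 1549130881/48400 ≈ 32007.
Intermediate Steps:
R = -21/22 (R = -5*⅒ - 5/(6 + 5) = -½ - 5/11 = -21/22 ≈ -0.95455)
J(X) = -10
o(I) = -I/10 (o(I) = I/(-10) = I*(-⅒) = -I/10)
(-179 + o(R))² = (-179 - ⅒*(-21/22))² = (-179 + 21/220)² = (-39359/220)² = 1549130881/48400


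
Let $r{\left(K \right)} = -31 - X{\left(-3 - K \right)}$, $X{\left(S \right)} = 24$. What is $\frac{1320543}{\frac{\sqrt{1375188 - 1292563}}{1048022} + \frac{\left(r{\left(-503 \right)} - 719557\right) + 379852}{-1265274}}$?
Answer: $\frac{31175984900460511789655562144}{6339497662694267981195} - \frac{553900966859215862220474 \sqrt{3305}}{6339497662694267981195} \approx 4.9127 \cdot 10^{6}$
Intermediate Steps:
$r{\left(K \right)} = -55$ ($r{\left(K \right)} = -31 - 24 = -55$)
$\frac{1320543}{\frac{\sqrt{1375188 - 1292563}}{1048022} + \frac{\left(r{\left(-503 \right)} - 719557\right) + 379852}{-1265274}} = \frac{1320543}{\frac{\sqrt{1375188 - 1292563}}{1048022} + \frac{\left(-55 - 719557\right) + 379852}{-1265274}} = \frac{1320543}{\sqrt{82625} \cdot \frac{1}{1048022} + \left(-719612 + 379852\right) \left(- \frac{1}{1265274}\right)} = \frac{1320543}{5 \sqrt{3305} \cdot \frac{1}{1048022} - - \frac{169880}{632637}} = \frac{1320543}{\frac{5 \sqrt{3305}}{1048022} + \frac{169880}{632637}} = \frac{1320543}{\frac{169880}{632637} + \frac{5 \sqrt{3305}}{1048022}}$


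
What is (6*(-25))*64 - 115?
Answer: -9715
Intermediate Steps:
(6*(-25))*64 - 115 = -150*64 - 115 = -9600 - 115 = -9715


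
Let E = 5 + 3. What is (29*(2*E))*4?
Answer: 1856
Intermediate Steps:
E = 8
(29*(2*E))*4 = (29*(2*8))*4 = (29*16)*4 = 464*4 = 1856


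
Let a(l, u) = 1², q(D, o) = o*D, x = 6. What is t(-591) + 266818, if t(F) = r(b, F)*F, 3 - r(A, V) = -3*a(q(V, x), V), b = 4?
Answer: 263272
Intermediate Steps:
q(D, o) = D*o
a(l, u) = 1
r(A, V) = 6 (r(A, V) = 3 - (-3) = 3 - 1*(-3) = 3 + 3 = 6)
t(F) = 6*F
t(-591) + 266818 = 6*(-591) + 266818 = -3546 + 266818 = 263272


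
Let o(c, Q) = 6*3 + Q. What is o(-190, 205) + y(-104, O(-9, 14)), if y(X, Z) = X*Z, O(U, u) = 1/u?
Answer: 1509/7 ≈ 215.57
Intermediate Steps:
o(c, Q) = 18 + Q
o(-190, 205) + y(-104, O(-9, 14)) = (18 + 205) - 104/14 = 223 - 104*1/14 = 223 - 52/7 = 1509/7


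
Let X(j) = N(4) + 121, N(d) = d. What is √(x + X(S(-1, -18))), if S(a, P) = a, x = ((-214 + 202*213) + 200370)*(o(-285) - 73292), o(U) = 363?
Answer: I*√17735019953 ≈ 1.3317e+5*I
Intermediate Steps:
x = -17735020078 (x = ((-214 + 202*213) + 200370)*(363 - 73292) = ((-214 + 43026) + 200370)*(-72929) = (42812 + 200370)*(-72929) = 243182*(-72929) = -17735020078)
X(j) = 125 (X(j) = 4 + 121 = 125)
√(x + X(S(-1, -18))) = √(-17735020078 + 125) = √(-17735019953) = I*√17735019953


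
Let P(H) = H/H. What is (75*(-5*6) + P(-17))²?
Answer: 5058001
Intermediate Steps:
P(H) = 1
(75*(-5*6) + P(-17))² = (75*(-5*6) + 1)² = (75*(-30) + 1)² = (-2250 + 1)² = (-2249)² = 5058001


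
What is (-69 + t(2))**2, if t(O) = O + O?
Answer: 4225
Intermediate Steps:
t(O) = 2*O
(-69 + t(2))**2 = (-69 + 2*2)**2 = (-69 + 4)**2 = (-65)**2 = 4225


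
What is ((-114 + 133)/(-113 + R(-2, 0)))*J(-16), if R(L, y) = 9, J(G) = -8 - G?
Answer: -19/13 ≈ -1.4615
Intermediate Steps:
((-114 + 133)/(-113 + R(-2, 0)))*J(-16) = ((-114 + 133)/(-113 + 9))*(-8 - 1*(-16)) = (19/(-104))*(-8 + 16) = (19*(-1/104))*8 = -19/104*8 = -19/13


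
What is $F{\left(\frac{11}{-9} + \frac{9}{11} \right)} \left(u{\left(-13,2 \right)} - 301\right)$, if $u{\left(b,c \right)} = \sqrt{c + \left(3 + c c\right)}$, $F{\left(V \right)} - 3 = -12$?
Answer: $2682$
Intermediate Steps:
$F{\left(V \right)} = -9$ ($F{\left(V \right)} = 3 - 12 = -9$)
$u{\left(b,c \right)} = \sqrt{3 + c + c^{2}}$ ($u{\left(b,c \right)} = \sqrt{c + \left(3 + c^{2}\right)} = \sqrt{3 + c + c^{2}}$)
$F{\left(\frac{11}{-9} + \frac{9}{11} \right)} \left(u{\left(-13,2 \right)} - 301\right) = - 9 \left(\sqrt{3 + 2 + 2^{2}} - 301\right) = - 9 \left(\sqrt{3 + 2 + 4} - 301\right) = - 9 \left(\sqrt{9} - 301\right) = - 9 \left(3 - 301\right) = \left(-9\right) \left(-298\right) = 2682$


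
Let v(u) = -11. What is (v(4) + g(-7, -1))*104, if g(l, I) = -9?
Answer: -2080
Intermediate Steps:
(v(4) + g(-7, -1))*104 = (-11 - 9)*104 = -20*104 = -2080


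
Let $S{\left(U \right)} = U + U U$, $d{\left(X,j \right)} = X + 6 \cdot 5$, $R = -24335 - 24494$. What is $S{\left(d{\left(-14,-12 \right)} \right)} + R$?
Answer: $-48557$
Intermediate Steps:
$R = -48829$ ($R = -24335 - 24494 = -48829$)
$d{\left(X,j \right)} = 30 + X$ ($d{\left(X,j \right)} = X + 30 = 30 + X$)
$S{\left(U \right)} = U + U^{2}$
$S{\left(d{\left(-14,-12 \right)} \right)} + R = \left(30 - 14\right) \left(1 + \left(30 - 14\right)\right) - 48829 = 16 \left(1 + 16\right) - 48829 = 16 \cdot 17 - 48829 = 272 - 48829 = -48557$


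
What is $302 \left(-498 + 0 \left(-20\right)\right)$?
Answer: $-150396$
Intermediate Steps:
$302 \left(-498 + 0 \left(-20\right)\right) = 302 \left(-498 + 0\right) = 302 \left(-498\right) = -150396$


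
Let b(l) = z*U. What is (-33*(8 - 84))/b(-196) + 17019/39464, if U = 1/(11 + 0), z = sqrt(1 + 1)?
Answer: 17019/39464 + 13794*sqrt(2) ≈ 19508.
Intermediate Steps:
z = sqrt(2) ≈ 1.4142
U = 1/11 ≈ 0.090909
b(l) = sqrt(2)/11 (b(l) = sqrt(2)*(1/11) = sqrt(2)/11)
(-33*(8 - 84))/b(-196) + 17019/39464 = (-33*(8 - 84))/((sqrt(2)/11)) + 17019/39464 = (-33*(-76))*(11*sqrt(2)/2) + 17019*(1/39464) = 2508*(11*sqrt(2)/2) + 17019/39464 = 13794*sqrt(2) + 17019/39464 = 17019/39464 + 13794*sqrt(2)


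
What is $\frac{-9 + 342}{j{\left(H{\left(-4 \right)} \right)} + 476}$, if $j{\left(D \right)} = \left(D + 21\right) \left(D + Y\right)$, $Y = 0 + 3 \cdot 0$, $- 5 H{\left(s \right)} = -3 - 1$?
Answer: $\frac{2775}{4112} \approx 0.67485$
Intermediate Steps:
$H{\left(s \right)} = \frac{4}{5}$ ($H{\left(s \right)} = - \frac{-3 - 1}{5} = \left(- \frac{1}{5}\right) \left(-4\right) = \frac{4}{5}$)
$Y = 0$ ($Y = 0 + 0 = 0$)
$j{\left(D \right)} = D \left(21 + D\right)$ ($j{\left(D \right)} = \left(D + 21\right) \left(D + 0\right) = \left(21 + D\right) D = D \left(21 + D\right)$)
$\frac{-9 + 342}{j{\left(H{\left(-4 \right)} \right)} + 476} = \frac{-9 + 342}{\frac{4 \left(21 + \frac{4}{5}\right)}{5} + 476} = \frac{333}{\frac{4}{5} \cdot \frac{109}{5} + 476} = \frac{333}{\frac{436}{25} + 476} = \frac{333}{\frac{12336}{25}} = 333 \cdot \frac{25}{12336} = \frac{2775}{4112}$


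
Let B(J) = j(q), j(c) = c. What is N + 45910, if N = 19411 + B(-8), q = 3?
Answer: 65324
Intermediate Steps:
B(J) = 3
N = 19414 (N = 19411 + 3 = 19414)
N + 45910 = 19414 + 45910 = 65324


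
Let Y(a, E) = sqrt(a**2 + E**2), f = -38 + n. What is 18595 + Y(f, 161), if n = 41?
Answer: 18595 + sqrt(25930) ≈ 18756.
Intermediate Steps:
f = 3 (f = -38 + 41 = 3)
Y(a, E) = sqrt(E**2 + a**2)
18595 + Y(f, 161) = 18595 + sqrt(161**2 + 3**2) = 18595 + sqrt(25921 + 9) = 18595 + sqrt(25930)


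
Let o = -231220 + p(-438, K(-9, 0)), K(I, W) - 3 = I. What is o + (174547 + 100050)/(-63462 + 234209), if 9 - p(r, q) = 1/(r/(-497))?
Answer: -236871022603/1024482 ≈ -2.3121e+5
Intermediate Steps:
K(I, W) = 3 + I
p(r, q) = 9 + 497/r (p(r, q) = 9 - 1/(r/(-497)) = 9 - 1/(r*(-1/497)) = 9 - 1/((-r/497)) = 9 - (-497)/r = 9 + 497/r)
o = -101270915/438 (o = -231220 + (9 + 497/(-438)) = -231220 + (9 + 497*(-1/438)) = -231220 + (9 - 497/438) = -231220 + 3445/438 = -101270915/438 ≈ -2.3121e+5)
o + (174547 + 100050)/(-63462 + 234209) = -101270915/438 + (174547 + 100050)/(-63462 + 234209) = -101270915/438 + 274597/170747 = -236871022603/1024482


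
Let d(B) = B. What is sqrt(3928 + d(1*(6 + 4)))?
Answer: sqrt(3938) ≈ 62.753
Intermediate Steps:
sqrt(3928 + d(1*(6 + 4))) = sqrt(3928 + 1*(6 + 4)) = sqrt(3928 + 1*10) = sqrt(3928 + 10) = sqrt(3938)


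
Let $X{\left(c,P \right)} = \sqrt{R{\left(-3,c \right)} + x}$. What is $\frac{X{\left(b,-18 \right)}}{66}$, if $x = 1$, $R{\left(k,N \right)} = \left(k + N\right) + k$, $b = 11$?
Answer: $\frac{\sqrt{6}}{66} \approx 0.037113$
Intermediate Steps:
$R{\left(k,N \right)} = N + 2 k$ ($R{\left(k,N \right)} = \left(N + k\right) + k = N + 2 k$)
$X{\left(c,P \right)} = \sqrt{-5 + c}$ ($X{\left(c,P \right)} = \sqrt{\left(c + 2 \left(-3\right)\right) + 1} = \sqrt{\left(c - 6\right) + 1} = \sqrt{\left(-6 + c\right) + 1} = \sqrt{-5 + c}$)
$\frac{X{\left(b,-18 \right)}}{66} = \frac{\sqrt{-5 + 11}}{66} = \frac{\sqrt{6}}{66}$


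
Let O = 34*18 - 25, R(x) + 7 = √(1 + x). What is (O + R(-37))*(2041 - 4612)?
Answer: -1491180 - 15426*I ≈ -1.4912e+6 - 15426.0*I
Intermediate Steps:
R(x) = -7 + √(1 + x)
O = 587 (O = 612 - 25 = 587)
(O + R(-37))*(2041 - 4612) = (587 + (-7 + √(1 - 37)))*(2041 - 4612) = (587 + (-7 + √(-36)))*(-2571) = (587 + (-7 + 6*I))*(-2571) = (580 + 6*I)*(-2571) = -1491180 - 15426*I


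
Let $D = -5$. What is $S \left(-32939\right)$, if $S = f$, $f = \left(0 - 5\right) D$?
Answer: $-823475$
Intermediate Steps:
$f = 25$ ($f = \left(0 - 5\right) \left(-5\right) = \left(-5\right) \left(-5\right) = 25$)
$S = 25$
$S \left(-32939\right) = 25 \left(-32939\right) = -823475$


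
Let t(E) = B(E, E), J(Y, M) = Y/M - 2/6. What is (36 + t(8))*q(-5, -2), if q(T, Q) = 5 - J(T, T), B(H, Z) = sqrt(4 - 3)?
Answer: 481/3 ≈ 160.33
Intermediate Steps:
B(H, Z) = 1 (B(H, Z) = sqrt(1) = 1)
J(Y, M) = -1/3 + Y/M (J(Y, M) = Y/M - 2*1/6 = Y/M - 1/3 = -1/3 + Y/M)
q(T, Q) = 13/3 (q(T, Q) = 5 - (T - T/3)/T = 5 - 2*T/3/T = 5 - 1*2/3 = 5 - 2/3 = 13/3)
t(E) = 1
(36 + t(8))*q(-5, -2) = (36 + 1)*(13/3) = 37*(13/3) = 481/3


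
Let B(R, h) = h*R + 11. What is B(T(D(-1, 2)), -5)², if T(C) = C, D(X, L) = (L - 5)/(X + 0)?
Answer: 16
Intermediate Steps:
D(X, L) = (-5 + L)/X
B(R, h) = 11 + R*h (B(R, h) = R*h + 11 = 11 + R*h)
B(T(D(-1, 2)), -5)² = (11 + ((-5 + 2)/(-1))*(-5))² = (11 - 1*(-3)*(-5))² = (11 + 3*(-5))² = (11 - 15)² = (-4)² = 16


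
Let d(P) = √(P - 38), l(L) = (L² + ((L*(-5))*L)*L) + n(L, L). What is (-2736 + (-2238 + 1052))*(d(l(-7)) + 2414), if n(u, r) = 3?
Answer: -9467708 - 3922*√1729 ≈ -9.6308e+6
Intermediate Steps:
l(L) = 3 + L² - 5*L³ (l(L) = (L² + ((L*(-5))*L)*L) + 3 = (L² + ((-5*L)*L)*L) + 3 = (L² + (-5*L²)*L) + 3 = (L² - 5*L³) + 3 = 3 + L² - 5*L³)
d(P) = √(-38 + P)
(-2736 + (-2238 + 1052))*(d(l(-7)) + 2414) = (-2736 + (-2238 + 1052))*(√(-38 + (3 + (-7)² - 5*(-7)³)) + 2414) = (-2736 - 1186)*(√(-38 + (3 + 49 - 5*(-343))) + 2414) = -3922*(√(-38 + (3 + 49 + 1715)) + 2414) = -3922*(√(-38 + 1767) + 2414) = -3922*(√1729 + 2414) = -3922*(2414 + √1729) = -9467708 - 3922*√1729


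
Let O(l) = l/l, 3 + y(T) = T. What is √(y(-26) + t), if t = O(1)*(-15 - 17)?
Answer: I*√61 ≈ 7.8102*I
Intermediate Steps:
y(T) = -3 + T
O(l) = 1
t = -32 (t = 1*(-15 - 17) = 1*(-32) = -32)
√(y(-26) + t) = √((-3 - 26) - 32) = √(-29 - 32) = √(-61) = I*√61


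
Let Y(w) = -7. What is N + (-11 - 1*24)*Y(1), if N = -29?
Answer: 216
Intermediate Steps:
N + (-11 - 1*24)*Y(1) = -29 + (-11 - 1*24)*(-7) = -29 + (-11 - 24)*(-7) = -29 - 35*(-7) = -29 + 245 = 216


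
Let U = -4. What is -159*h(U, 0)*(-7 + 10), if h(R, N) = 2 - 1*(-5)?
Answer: -3339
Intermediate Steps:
h(R, N) = 7 (h(R, N) = 2 + 5 = 7)
-159*h(U, 0)*(-7 + 10) = -1113*(-7 + 10) = -1113*3 = -159*21 = -3339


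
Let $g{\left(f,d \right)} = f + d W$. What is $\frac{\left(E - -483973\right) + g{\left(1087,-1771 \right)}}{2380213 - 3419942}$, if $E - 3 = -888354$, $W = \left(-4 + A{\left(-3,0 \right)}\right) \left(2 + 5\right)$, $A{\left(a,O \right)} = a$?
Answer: $\frac{316512}{1039729} \approx 0.30442$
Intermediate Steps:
$W = -49$ ($W = \left(-4 - 3\right) \left(2 + 5\right) = \left(-7\right) 7 = -49$)
$E = -888351$ ($E = 3 - 888354 = -888351$)
$g{\left(f,d \right)} = f - 49 d$ ($g{\left(f,d \right)} = f + d \left(-49\right) = f - 49 d$)
$\frac{\left(E - -483973\right) + g{\left(1087,-1771 \right)}}{2380213 - 3419942} = \frac{\left(-888351 - -483973\right) + \left(1087 - -86779\right)}{2380213 - 3419942} = \frac{\left(-888351 + 483973\right) + \left(1087 + 86779\right)}{-1039729} = \left(-404378 + 87866\right) \left(- \frac{1}{1039729}\right) = \left(-316512\right) \left(- \frac{1}{1039729}\right) = \frac{316512}{1039729}$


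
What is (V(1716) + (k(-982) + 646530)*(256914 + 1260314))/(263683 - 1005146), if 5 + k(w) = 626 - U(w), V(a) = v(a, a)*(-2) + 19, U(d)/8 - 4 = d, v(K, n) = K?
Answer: -993746405887/741463 ≈ -1.3403e+6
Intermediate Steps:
U(d) = 32 + 8*d
V(a) = 19 - 2*a (V(a) = a*(-2) + 19 = -2*a + 19 = 19 - 2*a)
k(w) = 589 - 8*w (k(w) = -5 + (626 - (32 + 8*w)) = -5 + (626 + (-32 - 8*w)) = -5 + (594 - 8*w) = 589 - 8*w)
(V(1716) + (k(-982) + 646530)*(256914 + 1260314))/(263683 - 1005146) = ((19 - 2*1716) + ((589 - 8*(-982)) + 646530)*(256914 + 1260314))/(263683 - 1005146) = ((19 - 3432) + ((589 + 7856) + 646530)*1517228)/(-741463) = (-3413 + (8445 + 646530)*1517228)*(-1/741463) = (-3413 + 654975*1517228)*(-1/741463) = (-3413 + 993746409300)*(-1/741463) = 993746405887*(-1/741463) = -993746405887/741463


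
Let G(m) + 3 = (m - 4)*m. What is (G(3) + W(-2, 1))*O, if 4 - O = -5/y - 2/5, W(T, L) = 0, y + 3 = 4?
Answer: -282/5 ≈ -56.400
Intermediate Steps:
y = 1 (y = -3 + 4 = 1)
G(m) = -3 + m*(-4 + m) (G(m) = -3 + (m - 4)*m = -3 + (-4 + m)*m = -3 + m*(-4 + m))
O = 47/5 (O = 4 - (-5/1 - 2/5) = 4 - (-5*1 - 2*1/5) = 4 - (-5 - 2/5) = 4 - 1*(-27/5) = 4 + 27/5 = 47/5 ≈ 9.4000)
(G(3) + W(-2, 1))*O = ((-3 + 3**2 - 4*3) + 0)*(47/5) = ((-3 + 9 - 12) + 0)*(47/5) = (-6 + 0)*(47/5) = -6*47/5 = -282/5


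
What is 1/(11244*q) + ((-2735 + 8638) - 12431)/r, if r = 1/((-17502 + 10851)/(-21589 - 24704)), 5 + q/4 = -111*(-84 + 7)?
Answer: -5560146494763961/5928358611552 ≈ -937.89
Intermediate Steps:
q = 34168 (q = -20 + 4*(-111*(-84 + 7)) = -20 + 4*(-111*(-77)) = -20 + 4*8547 = -20 + 34188 = 34168)
r = 15431/2217 (r = 1/(-6651/(-46293)) = 1/(-6651*(-1/46293)) = 1/(2217/15431) = 15431/2217 ≈ 6.9603)
1/(11244*q) + ((-2735 + 8638) - 12431)/r = 1/(11244*34168) + ((-2735 + 8638) - 12431)/(15431/2217) = (1/11244)*(1/34168) + (5903 - 12431)*(2217/15431) = 1/384184992 - 6528*2217/15431 = 1/384184992 - 14472576/15431 = -5560146494763961/5928358611552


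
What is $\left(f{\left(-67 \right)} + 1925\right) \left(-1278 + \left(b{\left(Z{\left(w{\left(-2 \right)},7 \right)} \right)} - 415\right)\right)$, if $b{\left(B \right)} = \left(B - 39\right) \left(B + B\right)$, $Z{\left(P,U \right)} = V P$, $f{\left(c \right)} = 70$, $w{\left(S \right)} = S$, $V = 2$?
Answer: $-2691255$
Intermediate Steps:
$Z{\left(P,U \right)} = 2 P$
$b{\left(B \right)} = 2 B \left(-39 + B\right)$ ($b{\left(B \right)} = \left(-39 + B\right) 2 B = 2 B \left(-39 + B\right)$)
$\left(f{\left(-67 \right)} + 1925\right) \left(-1278 + \left(b{\left(Z{\left(w{\left(-2 \right)},7 \right)} \right)} - 415\right)\right) = \left(70 + 1925\right) \left(-1278 - \left(415 - 2 \cdot 2 \left(-2\right) \left(-39 + 2 \left(-2\right)\right)\right)\right) = 1995 \left(-1278 - \left(415 + 8 \left(-39 - 4\right)\right)\right) = 1995 \left(-1278 - \left(415 + 8 \left(-43\right)\right)\right) = 1995 \left(-1278 + \left(344 - 415\right)\right) = 1995 \left(-1278 - 71\right) = 1995 \left(-1349\right) = -2691255$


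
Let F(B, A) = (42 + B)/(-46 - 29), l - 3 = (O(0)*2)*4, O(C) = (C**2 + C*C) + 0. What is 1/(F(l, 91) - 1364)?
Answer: -5/6823 ≈ -0.00073282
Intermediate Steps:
O(C) = 2*C**2 (O(C) = (C**2 + C**2) + 0 = 2*C**2 + 0 = 2*C**2)
l = 3 (l = 3 + ((2*0**2)*2)*4 = 3 + ((2*0)*2)*4 = 3 + (0*2)*4 = 3 + 0*4 = 3 + 0 = 3)
F(B, A) = -14/25 - B/75 (F(B, A) = (42 + B)/(-75) = (42 + B)*(-1/75) = -14/25 - B/75)
1/(F(l, 91) - 1364) = 1/((-14/25 - 1/75*3) - 1364) = 1/((-14/25 - 1/25) - 1364) = 1/(-3/5 - 1364) = 1/(-6823/5) = -5/6823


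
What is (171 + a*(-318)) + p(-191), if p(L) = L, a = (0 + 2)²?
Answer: -1292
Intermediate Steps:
a = 4 (a = 2² = 4)
(171 + a*(-318)) + p(-191) = (171 + 4*(-318)) - 191 = (171 - 1272) - 191 = -1101 - 191 = -1292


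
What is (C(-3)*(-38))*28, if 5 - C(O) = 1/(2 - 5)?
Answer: -17024/3 ≈ -5674.7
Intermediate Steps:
C(O) = 16/3 (C(O) = 5 - 1/(2 - 5) = 5 - 1/(-3) = 5 - 1*(-⅓) = 5 + ⅓ = 16/3)
(C(-3)*(-38))*28 = ((16/3)*(-38))*28 = -608/3*28 = -17024/3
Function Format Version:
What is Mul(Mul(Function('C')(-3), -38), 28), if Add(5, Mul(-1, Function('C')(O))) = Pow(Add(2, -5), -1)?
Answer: Rational(-17024, 3) ≈ -5674.7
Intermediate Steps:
Function('C')(O) = Rational(16, 3) (Function('C')(O) = Add(5, Mul(-1, Pow(Add(2, -5), -1))) = Add(5, Mul(-1, Pow(-3, -1))) = Add(5, Mul(-1, Rational(-1, 3))) = Add(5, Rational(1, 3)) = Rational(16, 3))
Mul(Mul(Function('C')(-3), -38), 28) = Mul(Mul(Rational(16, 3), -38), 28) = Mul(Rational(-608, 3), 28) = Rational(-17024, 3)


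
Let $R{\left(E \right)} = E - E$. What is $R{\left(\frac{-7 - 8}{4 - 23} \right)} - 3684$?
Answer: $-3684$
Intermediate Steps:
$R{\left(E \right)} = 0$
$R{\left(\frac{-7 - 8}{4 - 23} \right)} - 3684 = 0 - 3684 = -3684$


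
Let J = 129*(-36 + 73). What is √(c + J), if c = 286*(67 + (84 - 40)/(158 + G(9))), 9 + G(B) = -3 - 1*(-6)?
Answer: √8670422/19 ≈ 154.98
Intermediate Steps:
G(B) = -6 (G(B) = -9 + (-3 - 1*(-6)) = -9 + (-3 + 6) = -9 + 3 = -6)
J = 4773 (J = 129*37 = 4773)
c = 365651/19 (c = 286*(67 + (84 - 40)/(158 - 6)) = 286*(67 + 44/152) = 286*(67 + 44*(1/152)) = 286*(67 + 11/38) = 286*(2557/38) = 365651/19 ≈ 19245.)
√(c + J) = √(365651/19 + 4773) = √(456338/19) = √8670422/19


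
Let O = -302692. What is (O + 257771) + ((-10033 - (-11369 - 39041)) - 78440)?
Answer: -82984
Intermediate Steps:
(O + 257771) + ((-10033 - (-11369 - 39041)) - 78440) = (-302692 + 257771) + ((-10033 - (-11369 - 39041)) - 78440) = -44921 + ((-10033 - 1*(-50410)) - 78440) = -44921 + ((-10033 + 50410) - 78440) = -44921 + (40377 - 78440) = -44921 - 38063 = -82984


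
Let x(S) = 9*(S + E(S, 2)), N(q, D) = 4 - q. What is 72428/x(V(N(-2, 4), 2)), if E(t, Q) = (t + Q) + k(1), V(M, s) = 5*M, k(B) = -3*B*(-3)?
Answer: 72428/639 ≈ 113.35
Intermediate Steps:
k(B) = 9*B
E(t, Q) = 9 + Q + t (E(t, Q) = (t + Q) + 9*1 = (Q + t) + 9 = 9 + Q + t)
x(S) = 99 + 18*S (x(S) = 9*(S + (9 + 2 + S)) = 9*(S + (11 + S)) = 9*(11 + 2*S) = 99 + 18*S)
72428/x(V(N(-2, 4), 2)) = 72428/(99 + 18*(5*(4 - 1*(-2)))) = 72428/(99 + 18*(5*(4 + 2))) = 72428/(99 + 18*(5*6)) = 72428/(99 + 18*30) = 72428/(99 + 540) = 72428/639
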